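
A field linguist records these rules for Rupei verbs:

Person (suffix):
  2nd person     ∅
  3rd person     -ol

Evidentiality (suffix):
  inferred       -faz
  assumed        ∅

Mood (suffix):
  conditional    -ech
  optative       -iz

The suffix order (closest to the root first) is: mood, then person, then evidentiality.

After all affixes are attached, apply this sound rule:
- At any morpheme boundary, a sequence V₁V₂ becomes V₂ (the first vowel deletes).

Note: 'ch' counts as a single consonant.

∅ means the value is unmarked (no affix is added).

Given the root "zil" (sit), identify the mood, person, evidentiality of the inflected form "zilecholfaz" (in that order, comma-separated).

Segment: zil-ech-ol-faz.
mood: -ech → conditional.
person: -ol → 3rd person.
evidentiality: -faz → inferred.

conditional, 3rd person, inferred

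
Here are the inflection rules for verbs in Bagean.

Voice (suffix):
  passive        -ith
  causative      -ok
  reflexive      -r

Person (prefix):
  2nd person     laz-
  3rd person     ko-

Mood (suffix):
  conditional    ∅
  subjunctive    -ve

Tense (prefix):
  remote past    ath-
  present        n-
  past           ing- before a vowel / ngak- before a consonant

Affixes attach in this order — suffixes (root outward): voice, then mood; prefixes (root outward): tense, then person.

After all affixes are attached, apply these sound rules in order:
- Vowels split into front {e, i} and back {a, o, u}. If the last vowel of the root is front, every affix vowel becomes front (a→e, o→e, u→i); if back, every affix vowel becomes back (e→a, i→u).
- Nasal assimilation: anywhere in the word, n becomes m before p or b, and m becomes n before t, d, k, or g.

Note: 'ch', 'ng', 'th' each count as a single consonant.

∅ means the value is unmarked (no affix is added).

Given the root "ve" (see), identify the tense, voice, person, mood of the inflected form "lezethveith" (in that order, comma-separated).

remote past, passive, 2nd person, conditional

Segment: laz-ath-ve-ith.
tense: ath- → remote past.
voice: -ith → passive.
person: laz- → 2nd person.
mood: ∅ → conditional.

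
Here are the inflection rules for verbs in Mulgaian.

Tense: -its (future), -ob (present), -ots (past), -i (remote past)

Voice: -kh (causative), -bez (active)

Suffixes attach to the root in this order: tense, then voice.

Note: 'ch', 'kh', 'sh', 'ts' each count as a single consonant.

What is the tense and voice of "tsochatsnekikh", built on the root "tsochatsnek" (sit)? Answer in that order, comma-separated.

Segment: tsochatsnek-i-kh.
tense: -i → remote past.
voice: -kh → causative.

remote past, causative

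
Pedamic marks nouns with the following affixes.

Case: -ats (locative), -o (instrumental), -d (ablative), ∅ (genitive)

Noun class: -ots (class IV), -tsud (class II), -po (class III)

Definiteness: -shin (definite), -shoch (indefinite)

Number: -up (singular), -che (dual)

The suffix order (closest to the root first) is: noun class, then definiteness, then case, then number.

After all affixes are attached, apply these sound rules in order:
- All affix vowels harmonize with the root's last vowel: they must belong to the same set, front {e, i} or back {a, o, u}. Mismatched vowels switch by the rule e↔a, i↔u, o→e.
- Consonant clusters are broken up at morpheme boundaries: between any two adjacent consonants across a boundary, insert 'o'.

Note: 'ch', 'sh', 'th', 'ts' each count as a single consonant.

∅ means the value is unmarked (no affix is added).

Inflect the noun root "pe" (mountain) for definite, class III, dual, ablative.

Attach noun class class III -po → pepo.
Attach definiteness definite -shin → peposhin.
Attach case ablative -d → peposhind.
Attach number dual -che → peposhindche.
Apply vowel harmony: peposhindche → pepeshindche.
Apply epenthesis: pepeshindche → pepeshinodoche.

pepeshinodoche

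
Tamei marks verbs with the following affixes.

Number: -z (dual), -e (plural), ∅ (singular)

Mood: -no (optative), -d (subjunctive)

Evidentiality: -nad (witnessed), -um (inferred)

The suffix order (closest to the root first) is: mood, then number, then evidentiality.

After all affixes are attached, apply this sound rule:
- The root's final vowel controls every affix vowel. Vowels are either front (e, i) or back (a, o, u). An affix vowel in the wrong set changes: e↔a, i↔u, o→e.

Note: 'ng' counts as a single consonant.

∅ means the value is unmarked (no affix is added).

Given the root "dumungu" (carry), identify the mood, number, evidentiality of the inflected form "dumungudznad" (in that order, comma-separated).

Segment: dumungu-d-z-nad.
mood: -d → subjunctive.
number: -z → dual.
evidentiality: -nad → witnessed.

subjunctive, dual, witnessed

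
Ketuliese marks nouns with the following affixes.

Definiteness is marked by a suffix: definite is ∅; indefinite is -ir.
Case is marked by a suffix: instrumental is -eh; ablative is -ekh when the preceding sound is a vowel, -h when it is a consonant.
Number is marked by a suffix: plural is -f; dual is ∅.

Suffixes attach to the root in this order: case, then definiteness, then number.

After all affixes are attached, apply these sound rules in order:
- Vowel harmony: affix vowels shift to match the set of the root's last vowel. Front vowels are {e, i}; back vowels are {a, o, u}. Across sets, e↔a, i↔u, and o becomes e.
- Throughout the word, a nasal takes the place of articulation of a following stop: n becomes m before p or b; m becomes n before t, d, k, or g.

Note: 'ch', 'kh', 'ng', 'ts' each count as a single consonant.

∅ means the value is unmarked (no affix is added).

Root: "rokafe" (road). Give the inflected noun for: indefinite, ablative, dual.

rokafeekhir

Attach case ablative -ekh (after vowel 'e') → rokafeekh.
Attach definiteness indefinite -ir → rokafeekhir.
number = dual: zero marking, form stays rokafeekhir.
Vowel harmony: no change.
Nasal assimilation: no change.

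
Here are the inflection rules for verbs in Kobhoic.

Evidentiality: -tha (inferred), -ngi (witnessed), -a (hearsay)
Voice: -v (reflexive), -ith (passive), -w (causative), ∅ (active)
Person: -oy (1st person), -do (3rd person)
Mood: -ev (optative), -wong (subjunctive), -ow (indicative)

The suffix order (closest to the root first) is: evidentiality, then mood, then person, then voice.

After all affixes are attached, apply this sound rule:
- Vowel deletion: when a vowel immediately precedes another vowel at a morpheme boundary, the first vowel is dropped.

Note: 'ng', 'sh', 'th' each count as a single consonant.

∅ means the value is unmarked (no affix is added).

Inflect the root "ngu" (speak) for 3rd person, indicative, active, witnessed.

Attach evidentiality witnessed -ngi → ngungi.
Attach mood indicative -ow → ngungiow.
Attach person 3rd person -do → ngungiowdo.
voice = active: zero marking, form stays ngungiowdo.
Apply vowel deletion: ngungiowdo → ngungowdo.

ngungowdo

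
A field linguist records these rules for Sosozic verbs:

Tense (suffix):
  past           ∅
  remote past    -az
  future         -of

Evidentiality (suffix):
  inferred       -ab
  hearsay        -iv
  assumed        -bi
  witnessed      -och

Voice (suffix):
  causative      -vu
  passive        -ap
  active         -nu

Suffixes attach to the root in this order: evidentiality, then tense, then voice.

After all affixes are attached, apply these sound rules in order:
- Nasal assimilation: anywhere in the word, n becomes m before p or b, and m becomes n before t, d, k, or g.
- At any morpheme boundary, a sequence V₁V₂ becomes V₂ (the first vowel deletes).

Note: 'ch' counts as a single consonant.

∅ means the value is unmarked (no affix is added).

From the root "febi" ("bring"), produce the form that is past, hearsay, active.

febivnu

Attach evidentiality hearsay -iv → febiiv.
tense = past: zero marking, form stays febiiv.
Attach voice active -nu → febiivnu.
Nasal assimilation: no change.
Apply vowel deletion: febiivnu → febivnu.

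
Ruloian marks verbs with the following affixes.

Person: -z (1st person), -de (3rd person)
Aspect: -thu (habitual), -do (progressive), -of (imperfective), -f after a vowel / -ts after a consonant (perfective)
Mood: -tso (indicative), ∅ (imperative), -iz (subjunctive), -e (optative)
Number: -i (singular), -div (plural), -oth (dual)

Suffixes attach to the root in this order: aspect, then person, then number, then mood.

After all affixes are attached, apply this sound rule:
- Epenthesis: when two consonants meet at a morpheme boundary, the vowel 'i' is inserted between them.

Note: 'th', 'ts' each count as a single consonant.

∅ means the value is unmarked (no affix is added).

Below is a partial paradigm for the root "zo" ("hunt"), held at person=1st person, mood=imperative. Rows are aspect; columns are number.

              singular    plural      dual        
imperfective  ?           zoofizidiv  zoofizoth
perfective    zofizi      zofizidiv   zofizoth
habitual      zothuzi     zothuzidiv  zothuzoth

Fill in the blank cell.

zoofizi

Attach aspect imperfective -of → zoof.
Attach person 1st person -z → zoofz.
Attach number singular -i → zoofzi.
mood = imperative: zero marking, form stays zoofzi.
Apply epenthesis: zoofzi → zoofizi.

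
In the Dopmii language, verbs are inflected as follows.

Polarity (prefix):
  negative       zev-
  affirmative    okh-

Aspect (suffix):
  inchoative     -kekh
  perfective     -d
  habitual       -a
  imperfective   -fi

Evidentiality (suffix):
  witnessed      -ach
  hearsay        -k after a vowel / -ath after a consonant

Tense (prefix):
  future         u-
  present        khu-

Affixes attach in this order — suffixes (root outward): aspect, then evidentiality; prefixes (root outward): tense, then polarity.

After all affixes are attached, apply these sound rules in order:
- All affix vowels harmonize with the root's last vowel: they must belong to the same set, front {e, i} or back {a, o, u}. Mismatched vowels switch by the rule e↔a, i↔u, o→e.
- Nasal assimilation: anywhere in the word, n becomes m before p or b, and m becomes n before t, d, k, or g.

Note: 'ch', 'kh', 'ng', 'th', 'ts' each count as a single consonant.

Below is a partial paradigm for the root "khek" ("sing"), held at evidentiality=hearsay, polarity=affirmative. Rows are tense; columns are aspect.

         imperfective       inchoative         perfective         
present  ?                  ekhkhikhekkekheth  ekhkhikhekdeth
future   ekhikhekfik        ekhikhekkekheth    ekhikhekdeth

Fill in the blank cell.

ekhkhikhekfik

Attach aspect imperfective -fi → khekfi.
Attach tense present khu- → khukhekfi.
Attach evidentiality hearsay -k (after vowel 'i') → khukhekfik.
Attach polarity affirmative okh- → okhkhukhekfik.
Apply vowel harmony: okhkhukhekfik → ekhkhikhekfik.
Nasal assimilation: no change.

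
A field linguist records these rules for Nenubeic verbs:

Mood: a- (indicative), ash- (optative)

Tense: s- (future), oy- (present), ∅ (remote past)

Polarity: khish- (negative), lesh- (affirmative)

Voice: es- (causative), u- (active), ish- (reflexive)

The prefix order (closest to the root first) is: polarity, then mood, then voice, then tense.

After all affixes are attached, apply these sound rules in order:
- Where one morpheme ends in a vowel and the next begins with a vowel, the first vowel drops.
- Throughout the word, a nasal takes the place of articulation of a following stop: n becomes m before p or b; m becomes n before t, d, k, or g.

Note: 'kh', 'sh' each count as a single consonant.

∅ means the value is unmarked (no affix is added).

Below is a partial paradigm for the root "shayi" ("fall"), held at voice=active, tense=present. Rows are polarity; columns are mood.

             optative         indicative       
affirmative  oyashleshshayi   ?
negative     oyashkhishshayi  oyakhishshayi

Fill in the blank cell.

Attach polarity affirmative lesh- → leshshayi.
Attach mood indicative a- → aleshshayi.
Attach voice active u- → ualeshshayi.
Attach tense present oy- → oyualeshshayi.
Apply vowel deletion: oyualeshshayi → oyaleshshayi.
Nasal assimilation: no change.

oyaleshshayi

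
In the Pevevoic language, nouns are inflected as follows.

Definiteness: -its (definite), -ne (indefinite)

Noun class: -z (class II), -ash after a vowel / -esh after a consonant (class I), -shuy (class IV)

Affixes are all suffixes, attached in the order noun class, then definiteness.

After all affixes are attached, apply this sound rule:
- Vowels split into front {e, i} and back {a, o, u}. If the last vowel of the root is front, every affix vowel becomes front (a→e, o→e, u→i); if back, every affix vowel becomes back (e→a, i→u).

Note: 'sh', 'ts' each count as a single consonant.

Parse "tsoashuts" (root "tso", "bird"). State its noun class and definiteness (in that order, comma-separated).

Segment: tso-ash-its.
noun class: -ash/esh → class I.
definiteness: -its → definite.

class I, definite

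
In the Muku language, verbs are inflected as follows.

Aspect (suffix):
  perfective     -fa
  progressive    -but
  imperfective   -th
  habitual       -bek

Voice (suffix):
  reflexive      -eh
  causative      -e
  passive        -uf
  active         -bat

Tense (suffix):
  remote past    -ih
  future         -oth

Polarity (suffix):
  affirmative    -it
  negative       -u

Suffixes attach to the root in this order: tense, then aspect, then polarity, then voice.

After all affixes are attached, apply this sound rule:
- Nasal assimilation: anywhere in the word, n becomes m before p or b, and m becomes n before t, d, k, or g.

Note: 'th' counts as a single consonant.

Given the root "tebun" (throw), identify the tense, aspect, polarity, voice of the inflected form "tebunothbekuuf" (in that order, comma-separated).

future, habitual, negative, passive

Segment: tebun-oth-bek-u-uf.
tense: -oth → future.
aspect: -bek → habitual.
polarity: -u → negative.
voice: -uf → passive.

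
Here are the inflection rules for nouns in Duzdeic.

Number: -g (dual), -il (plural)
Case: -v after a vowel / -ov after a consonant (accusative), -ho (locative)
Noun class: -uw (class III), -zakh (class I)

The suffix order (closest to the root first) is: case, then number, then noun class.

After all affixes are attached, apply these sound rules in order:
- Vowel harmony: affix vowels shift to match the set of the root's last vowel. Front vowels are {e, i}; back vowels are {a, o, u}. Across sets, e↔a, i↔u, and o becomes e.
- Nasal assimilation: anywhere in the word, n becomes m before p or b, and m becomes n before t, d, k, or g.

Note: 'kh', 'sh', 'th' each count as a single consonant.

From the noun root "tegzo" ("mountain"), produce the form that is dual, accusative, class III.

Attach case accusative -v (after vowel 'o') → tegzov.
Attach number dual -g → tegzovg.
Attach noun class class III -uw → tegzovguw.
Vowel harmony: no change.
Nasal assimilation: no change.

tegzovguw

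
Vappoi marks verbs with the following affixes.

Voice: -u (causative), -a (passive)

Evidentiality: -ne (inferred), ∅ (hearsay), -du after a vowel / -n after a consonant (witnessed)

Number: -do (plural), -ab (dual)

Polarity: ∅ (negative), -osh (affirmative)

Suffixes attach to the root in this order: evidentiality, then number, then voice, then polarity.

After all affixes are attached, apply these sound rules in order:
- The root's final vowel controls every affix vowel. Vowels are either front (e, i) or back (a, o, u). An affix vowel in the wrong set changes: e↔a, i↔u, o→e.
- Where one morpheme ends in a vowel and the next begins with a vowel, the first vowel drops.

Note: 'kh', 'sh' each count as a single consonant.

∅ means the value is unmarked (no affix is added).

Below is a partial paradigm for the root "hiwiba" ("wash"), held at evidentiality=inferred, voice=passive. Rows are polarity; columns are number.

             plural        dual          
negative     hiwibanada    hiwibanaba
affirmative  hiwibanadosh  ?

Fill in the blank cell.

Attach evidentiality inferred -ne → hiwibane.
Attach number dual -ab → hiwibaneab.
Attach voice passive -a → hiwibaneaba.
Attach polarity affirmative -osh → hiwibaneabaosh.
Apply vowel harmony: hiwibaneabaosh → hiwibanaabaosh.
Apply vowel deletion: hiwibanaabaosh → hiwibanabosh.

hiwibanabosh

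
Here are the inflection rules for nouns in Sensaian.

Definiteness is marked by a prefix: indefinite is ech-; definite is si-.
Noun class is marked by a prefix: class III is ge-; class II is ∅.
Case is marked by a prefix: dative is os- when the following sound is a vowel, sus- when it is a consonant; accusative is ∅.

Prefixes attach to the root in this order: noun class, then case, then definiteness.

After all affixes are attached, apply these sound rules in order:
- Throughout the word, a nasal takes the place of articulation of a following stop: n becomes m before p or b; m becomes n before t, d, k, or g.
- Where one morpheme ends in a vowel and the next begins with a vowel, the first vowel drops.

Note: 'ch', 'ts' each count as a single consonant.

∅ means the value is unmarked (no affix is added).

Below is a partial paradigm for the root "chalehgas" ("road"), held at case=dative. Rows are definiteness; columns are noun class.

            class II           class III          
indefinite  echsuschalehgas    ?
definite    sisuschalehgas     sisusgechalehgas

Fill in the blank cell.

Attach noun class class III ge- → gechalehgas.
Attach case dative sus- (before consonant 'g') → susgechalehgas.
Attach definiteness indefinite ech- → echsusgechalehgas.
Nasal assimilation: no change.
Vowel deletion: no change.

echsusgechalehgas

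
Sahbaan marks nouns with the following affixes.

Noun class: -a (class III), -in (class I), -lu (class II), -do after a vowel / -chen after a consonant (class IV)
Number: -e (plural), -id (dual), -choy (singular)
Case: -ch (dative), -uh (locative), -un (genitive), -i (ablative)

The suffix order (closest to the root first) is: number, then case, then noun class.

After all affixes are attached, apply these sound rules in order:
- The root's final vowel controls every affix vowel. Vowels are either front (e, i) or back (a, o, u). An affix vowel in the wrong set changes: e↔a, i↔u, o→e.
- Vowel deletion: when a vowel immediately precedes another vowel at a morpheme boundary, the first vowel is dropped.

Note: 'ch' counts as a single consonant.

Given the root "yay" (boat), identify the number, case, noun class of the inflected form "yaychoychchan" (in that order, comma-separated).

singular, dative, class IV

Segment: yay-choy-ch-chen.
number: -choy → singular.
case: -ch → dative.
noun class: -do/chen → class IV.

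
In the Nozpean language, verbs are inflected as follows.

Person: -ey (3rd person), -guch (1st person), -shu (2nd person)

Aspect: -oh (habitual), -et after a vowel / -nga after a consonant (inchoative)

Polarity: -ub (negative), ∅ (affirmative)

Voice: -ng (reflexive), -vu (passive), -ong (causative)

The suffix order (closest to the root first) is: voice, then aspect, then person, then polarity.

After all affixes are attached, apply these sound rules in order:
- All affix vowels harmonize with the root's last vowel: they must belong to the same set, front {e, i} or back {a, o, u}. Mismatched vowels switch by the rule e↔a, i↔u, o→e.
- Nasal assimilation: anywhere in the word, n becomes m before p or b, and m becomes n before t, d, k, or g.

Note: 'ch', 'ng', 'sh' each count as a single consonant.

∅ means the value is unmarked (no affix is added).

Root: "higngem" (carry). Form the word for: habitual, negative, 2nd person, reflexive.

higngemngehshiib

Attach voice reflexive -ng → higngemng.
Attach aspect habitual -oh → higngemngoh.
Attach person 2nd person -shu → higngemngohshu.
Attach polarity negative -ub → higngemngohshuub.
Apply vowel harmony: higngemngohshuub → higngemngehshiib.
Nasal assimilation: no change.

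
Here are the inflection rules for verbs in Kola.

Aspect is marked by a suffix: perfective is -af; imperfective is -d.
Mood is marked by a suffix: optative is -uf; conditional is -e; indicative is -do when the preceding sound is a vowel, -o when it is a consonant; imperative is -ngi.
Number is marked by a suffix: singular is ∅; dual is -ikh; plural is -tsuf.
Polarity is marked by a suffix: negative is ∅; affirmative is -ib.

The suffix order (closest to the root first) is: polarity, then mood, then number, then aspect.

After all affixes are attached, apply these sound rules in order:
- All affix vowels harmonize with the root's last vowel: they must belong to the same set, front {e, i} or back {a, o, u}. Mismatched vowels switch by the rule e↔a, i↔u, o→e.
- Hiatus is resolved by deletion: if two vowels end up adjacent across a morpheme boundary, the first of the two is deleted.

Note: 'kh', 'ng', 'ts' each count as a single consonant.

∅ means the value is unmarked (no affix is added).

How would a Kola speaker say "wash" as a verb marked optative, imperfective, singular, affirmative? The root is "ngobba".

Attach polarity affirmative -ib → ngobbaib.
Attach mood optative -uf → ngobbaibuf.
number = singular: zero marking, form stays ngobbaibuf.
Attach aspect imperfective -d → ngobbaibufd.
Apply vowel harmony: ngobbaibufd → ngobbaubufd.
Apply vowel deletion: ngobbaubufd → ngobbubufd.

ngobbubufd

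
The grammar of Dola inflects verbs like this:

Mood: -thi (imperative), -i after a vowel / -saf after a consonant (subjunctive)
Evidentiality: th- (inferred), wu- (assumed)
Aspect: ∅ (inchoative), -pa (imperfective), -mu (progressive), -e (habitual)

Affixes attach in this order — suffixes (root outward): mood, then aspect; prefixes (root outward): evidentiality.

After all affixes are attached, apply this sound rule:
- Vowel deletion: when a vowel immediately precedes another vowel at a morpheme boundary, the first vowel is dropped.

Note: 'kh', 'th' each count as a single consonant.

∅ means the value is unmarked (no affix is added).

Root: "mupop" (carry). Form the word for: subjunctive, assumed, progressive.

Attach evidentiality assumed wu- → wumupop.
Attach mood subjunctive -saf (after consonant 'p') → wumupopsaf.
Attach aspect progressive -mu → wumupopsafmu.
Vowel deletion: no change.

wumupopsafmu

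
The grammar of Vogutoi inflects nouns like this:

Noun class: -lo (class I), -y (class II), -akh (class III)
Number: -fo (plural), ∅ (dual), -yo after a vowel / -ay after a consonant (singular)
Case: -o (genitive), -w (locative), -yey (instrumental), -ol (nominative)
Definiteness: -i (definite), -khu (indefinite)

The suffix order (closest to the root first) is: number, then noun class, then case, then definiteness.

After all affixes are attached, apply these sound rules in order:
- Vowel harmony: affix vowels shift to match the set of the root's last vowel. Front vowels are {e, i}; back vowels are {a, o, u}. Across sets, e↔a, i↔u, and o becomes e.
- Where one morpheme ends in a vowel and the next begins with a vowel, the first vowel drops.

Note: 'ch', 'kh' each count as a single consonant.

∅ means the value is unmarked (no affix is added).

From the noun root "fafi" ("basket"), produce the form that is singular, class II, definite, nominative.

fafiyeyeli

Attach number singular -yo (after vowel 'i') → fafiyo.
Attach noun class class II -y → fafiyoy.
Attach case nominative -ol → fafiyoyol.
Attach definiteness definite -i → fafiyoyoli.
Apply vowel harmony: fafiyoyoli → fafiyeyeli.
Vowel deletion: no change.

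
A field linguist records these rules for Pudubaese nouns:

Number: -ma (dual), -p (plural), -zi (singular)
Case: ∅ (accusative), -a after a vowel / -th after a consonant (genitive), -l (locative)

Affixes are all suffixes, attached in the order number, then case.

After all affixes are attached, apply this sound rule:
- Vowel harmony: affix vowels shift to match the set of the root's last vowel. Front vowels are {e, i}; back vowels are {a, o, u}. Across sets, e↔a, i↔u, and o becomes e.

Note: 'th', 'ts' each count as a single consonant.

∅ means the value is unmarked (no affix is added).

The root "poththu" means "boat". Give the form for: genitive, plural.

poththupth

Attach number plural -p → poththup.
Attach case genitive -th (after consonant 'p') → poththupth.
Vowel harmony: no change.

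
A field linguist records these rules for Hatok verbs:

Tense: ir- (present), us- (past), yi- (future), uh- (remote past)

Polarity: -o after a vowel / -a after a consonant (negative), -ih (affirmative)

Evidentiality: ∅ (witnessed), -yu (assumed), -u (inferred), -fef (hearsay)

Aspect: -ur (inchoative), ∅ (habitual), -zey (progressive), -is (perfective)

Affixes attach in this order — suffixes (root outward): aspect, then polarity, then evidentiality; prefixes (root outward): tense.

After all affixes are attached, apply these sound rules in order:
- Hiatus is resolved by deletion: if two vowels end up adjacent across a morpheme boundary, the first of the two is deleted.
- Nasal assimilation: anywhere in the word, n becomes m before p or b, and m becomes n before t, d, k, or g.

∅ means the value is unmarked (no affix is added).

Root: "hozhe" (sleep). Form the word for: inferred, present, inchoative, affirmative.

irhozhurihu

Attach aspect inchoative -ur → hozheur.
Attach polarity affirmative -ih → hozheurih.
Attach tense present ir- → irhozheurih.
Attach evidentiality inferred -u → irhozheurihu.
Apply vowel deletion: irhozheurihu → irhozhurihu.
Nasal assimilation: no change.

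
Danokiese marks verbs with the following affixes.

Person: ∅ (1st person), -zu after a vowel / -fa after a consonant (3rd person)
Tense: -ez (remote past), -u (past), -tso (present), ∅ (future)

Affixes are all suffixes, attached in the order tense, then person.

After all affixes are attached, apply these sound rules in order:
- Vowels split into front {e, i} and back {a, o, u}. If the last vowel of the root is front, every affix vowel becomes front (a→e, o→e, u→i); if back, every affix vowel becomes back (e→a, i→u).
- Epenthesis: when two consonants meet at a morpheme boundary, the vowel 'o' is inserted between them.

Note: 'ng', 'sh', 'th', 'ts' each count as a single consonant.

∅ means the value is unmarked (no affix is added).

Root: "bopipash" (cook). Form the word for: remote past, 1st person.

Attach tense remote past -ez → bopipashez.
person = 1st person: zero marking, form stays bopipashez.
Apply vowel harmony: bopipashez → bopipashaz.
Epenthesis: no change.

bopipashaz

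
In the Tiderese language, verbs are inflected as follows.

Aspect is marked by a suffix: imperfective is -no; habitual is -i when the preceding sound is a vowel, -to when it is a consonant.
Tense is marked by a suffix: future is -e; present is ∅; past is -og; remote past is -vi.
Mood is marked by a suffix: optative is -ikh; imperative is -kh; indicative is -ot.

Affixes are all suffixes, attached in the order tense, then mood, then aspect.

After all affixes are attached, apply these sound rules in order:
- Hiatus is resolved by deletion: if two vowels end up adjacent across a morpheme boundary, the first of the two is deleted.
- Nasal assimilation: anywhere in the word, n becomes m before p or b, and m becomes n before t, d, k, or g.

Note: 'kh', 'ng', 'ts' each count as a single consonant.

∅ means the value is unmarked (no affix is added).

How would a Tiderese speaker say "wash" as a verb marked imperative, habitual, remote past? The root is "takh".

takhvikhto

Attach tense remote past -vi → takhvi.
Attach mood imperative -kh → takhvikh.
Attach aspect habitual -to (after consonant 'kh') → takhvikhto.
Vowel deletion: no change.
Nasal assimilation: no change.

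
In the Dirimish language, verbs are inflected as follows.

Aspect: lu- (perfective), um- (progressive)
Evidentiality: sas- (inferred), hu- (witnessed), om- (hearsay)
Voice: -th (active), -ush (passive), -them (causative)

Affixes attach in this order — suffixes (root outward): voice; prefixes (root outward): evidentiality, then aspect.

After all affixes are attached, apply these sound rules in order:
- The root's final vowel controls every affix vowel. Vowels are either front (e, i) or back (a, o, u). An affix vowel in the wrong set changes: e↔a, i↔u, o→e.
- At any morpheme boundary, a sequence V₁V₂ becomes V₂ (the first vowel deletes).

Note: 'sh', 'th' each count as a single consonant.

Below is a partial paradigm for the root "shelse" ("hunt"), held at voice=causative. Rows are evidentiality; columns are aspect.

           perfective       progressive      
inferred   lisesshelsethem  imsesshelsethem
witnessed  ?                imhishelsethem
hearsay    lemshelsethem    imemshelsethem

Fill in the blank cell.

Attach evidentiality witnessed hu- → hushelse.
Attach aspect perfective lu- → luhushelse.
Attach voice causative -them → luhushelsethem.
Apply vowel harmony: luhushelsethem → lihishelsethem.
Vowel deletion: no change.

lihishelsethem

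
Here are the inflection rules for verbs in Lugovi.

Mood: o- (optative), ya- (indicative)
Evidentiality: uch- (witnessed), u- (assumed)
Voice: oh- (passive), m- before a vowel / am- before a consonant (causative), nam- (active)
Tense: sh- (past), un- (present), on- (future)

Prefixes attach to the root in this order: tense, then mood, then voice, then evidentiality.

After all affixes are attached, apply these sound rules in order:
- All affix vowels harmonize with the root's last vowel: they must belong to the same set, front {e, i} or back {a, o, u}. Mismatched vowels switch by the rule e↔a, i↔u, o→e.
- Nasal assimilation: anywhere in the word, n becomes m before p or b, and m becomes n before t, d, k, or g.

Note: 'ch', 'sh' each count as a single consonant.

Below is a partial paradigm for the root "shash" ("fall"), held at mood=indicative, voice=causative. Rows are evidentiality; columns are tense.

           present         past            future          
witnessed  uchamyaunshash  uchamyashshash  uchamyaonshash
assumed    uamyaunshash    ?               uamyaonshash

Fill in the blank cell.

Attach tense past sh- → shshash.
Attach mood indicative ya- → yashshash.
Attach voice causative am- (before consonant 'y') → amyashshash.
Attach evidentiality assumed u- → uamyashshash.
Vowel harmony: no change.
Nasal assimilation: no change.

uamyashshash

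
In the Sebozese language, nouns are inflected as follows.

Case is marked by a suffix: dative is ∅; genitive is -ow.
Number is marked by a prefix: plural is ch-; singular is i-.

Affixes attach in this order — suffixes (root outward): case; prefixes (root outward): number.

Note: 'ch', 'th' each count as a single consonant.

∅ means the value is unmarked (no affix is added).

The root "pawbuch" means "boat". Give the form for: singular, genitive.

Attach number singular i- → ipawbuch.
Attach case genitive -ow → ipawbuchow.

ipawbuchow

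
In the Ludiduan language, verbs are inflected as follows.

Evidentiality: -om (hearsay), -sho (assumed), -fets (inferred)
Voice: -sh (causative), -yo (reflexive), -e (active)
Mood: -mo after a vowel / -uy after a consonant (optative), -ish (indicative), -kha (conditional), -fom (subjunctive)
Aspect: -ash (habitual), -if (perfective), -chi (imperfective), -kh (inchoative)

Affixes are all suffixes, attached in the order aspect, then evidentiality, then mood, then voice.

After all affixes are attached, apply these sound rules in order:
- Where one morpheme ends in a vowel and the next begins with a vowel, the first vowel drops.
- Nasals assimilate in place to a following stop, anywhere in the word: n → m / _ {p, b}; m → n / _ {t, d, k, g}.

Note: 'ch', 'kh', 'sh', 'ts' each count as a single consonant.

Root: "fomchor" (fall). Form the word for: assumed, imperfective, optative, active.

fomchorchishome

Attach aspect imperfective -chi → fomchorchi.
Attach evidentiality assumed -sho → fomchorchisho.
Attach mood optative -mo (after vowel 'o') → fomchorchishomo.
Attach voice active -e → fomchorchishomoe.
Apply vowel deletion: fomchorchishomoe → fomchorchishome.
Nasal assimilation: no change.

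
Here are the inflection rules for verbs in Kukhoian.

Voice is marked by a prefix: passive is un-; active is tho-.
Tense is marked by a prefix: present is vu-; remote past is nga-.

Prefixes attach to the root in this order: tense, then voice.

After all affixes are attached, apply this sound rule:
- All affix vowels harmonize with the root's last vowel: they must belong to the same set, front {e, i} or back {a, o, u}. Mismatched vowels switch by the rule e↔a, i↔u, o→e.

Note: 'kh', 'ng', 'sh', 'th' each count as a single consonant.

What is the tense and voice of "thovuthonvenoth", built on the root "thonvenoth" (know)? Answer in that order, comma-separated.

present, active

Segment: tho-vu-thonvenoth.
tense: vu- → present.
voice: tho- → active.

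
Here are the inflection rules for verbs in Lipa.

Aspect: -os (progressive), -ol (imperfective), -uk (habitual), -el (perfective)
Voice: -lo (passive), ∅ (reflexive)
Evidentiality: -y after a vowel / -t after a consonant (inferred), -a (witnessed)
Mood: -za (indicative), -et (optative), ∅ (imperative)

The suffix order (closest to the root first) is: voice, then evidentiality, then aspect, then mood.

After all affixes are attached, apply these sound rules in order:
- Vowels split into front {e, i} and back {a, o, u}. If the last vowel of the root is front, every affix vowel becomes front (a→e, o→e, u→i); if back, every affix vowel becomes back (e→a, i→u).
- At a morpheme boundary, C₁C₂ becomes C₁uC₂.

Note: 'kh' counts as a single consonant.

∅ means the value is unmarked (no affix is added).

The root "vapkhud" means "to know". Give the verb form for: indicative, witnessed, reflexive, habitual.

vapkhudaukuza

voice = reflexive: zero marking, form stays vapkhud.
Attach evidentiality witnessed -a → vapkhuda.
Attach aspect habitual -uk → vapkhudauk.
Attach mood indicative -za → vapkhudaukza.
Vowel harmony: no change.
Apply epenthesis: vapkhudaukza → vapkhudaukuza.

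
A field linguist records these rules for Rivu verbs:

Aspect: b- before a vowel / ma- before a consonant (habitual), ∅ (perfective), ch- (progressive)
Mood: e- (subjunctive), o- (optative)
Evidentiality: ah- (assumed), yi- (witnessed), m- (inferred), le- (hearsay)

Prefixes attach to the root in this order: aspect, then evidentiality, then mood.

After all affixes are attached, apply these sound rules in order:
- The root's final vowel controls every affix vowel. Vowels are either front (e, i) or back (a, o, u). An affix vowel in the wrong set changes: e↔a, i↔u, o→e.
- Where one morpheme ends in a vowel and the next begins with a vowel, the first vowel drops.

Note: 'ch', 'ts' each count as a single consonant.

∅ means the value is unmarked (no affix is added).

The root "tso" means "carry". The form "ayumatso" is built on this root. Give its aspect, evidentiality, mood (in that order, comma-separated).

habitual, witnessed, subjunctive

Segment: e-yi-ma-tso.
aspect: b/ma- → habitual.
evidentiality: yi- → witnessed.
mood: e- → subjunctive.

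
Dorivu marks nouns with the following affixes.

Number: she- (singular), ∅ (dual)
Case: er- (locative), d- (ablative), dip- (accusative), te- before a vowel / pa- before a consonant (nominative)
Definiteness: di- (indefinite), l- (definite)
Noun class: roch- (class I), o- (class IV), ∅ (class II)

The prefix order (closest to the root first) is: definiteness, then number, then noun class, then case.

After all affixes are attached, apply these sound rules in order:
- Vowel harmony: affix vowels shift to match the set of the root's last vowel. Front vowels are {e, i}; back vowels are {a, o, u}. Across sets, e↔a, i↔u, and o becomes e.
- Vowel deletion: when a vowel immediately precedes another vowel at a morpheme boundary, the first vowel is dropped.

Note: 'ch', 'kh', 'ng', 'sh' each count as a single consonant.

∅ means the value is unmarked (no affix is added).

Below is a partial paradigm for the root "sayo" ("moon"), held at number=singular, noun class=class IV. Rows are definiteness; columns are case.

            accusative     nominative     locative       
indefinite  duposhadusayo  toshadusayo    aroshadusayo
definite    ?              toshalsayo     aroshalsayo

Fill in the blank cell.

duposhalsayo

Attach definiteness definite l- → lsayo.
Attach number singular she- → shelsayo.
Attach noun class class IV o- → oshelsayo.
Attach case accusative dip- → diposhelsayo.
Apply vowel harmony: diposhelsayo → duposhalsayo.
Vowel deletion: no change.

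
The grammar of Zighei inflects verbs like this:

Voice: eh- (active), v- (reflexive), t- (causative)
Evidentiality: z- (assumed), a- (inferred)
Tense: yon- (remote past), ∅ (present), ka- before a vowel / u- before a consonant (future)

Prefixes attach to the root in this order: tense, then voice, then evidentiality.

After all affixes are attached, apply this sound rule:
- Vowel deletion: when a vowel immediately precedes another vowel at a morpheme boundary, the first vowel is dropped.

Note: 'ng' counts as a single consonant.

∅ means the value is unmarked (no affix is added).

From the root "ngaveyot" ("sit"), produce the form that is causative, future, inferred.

atungaveyot

Attach tense future u- (before consonant 'ng') → ungaveyot.
Attach voice causative t- → tungaveyot.
Attach evidentiality inferred a- → atungaveyot.
Vowel deletion: no change.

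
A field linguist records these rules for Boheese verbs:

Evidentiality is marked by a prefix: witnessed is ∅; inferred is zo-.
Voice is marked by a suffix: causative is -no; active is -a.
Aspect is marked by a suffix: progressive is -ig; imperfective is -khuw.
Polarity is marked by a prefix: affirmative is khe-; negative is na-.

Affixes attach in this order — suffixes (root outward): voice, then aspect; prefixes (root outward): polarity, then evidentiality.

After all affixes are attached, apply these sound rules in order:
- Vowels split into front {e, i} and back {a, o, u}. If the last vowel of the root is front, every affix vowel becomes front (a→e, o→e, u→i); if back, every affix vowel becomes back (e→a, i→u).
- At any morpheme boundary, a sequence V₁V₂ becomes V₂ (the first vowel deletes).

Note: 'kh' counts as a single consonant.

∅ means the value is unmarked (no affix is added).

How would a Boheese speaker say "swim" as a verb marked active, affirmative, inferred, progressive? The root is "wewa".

zokhawewug

Attach polarity affirmative khe- → khewewa.
Attach evidentiality inferred zo- → zokhewewa.
Attach voice active -a → zokhewewaa.
Attach aspect progressive -ig → zokhewewaaig.
Apply vowel harmony: zokhewewaaig → zokhawewaaug.
Apply vowel deletion: zokhawewaaug → zokhawewug.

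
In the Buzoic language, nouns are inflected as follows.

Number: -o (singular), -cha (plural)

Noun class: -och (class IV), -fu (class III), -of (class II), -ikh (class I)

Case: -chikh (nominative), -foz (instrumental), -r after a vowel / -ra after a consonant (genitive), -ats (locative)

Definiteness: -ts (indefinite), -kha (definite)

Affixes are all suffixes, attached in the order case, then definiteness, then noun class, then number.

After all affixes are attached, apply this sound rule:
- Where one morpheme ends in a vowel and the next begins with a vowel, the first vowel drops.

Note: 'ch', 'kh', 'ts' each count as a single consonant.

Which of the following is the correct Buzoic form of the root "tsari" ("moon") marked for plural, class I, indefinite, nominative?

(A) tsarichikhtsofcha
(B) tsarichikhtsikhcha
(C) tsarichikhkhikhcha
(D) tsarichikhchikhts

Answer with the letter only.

B

Attach case nominative -chikh → tsarichikh.
Attach definiteness indefinite -ts → tsarichikhts.
Attach noun class class I -ikh → tsarichikhtsikh.
Attach number plural -cha → tsarichikhtsikhcha.
Vowel deletion: no change.
So the correct form is tsarichikhtsikhcha, option (B).
(D) tsarichikhchikhts is wrong: it has the affixes in the wrong order.
(A) tsarichikhtsofcha is wrong: it uses class II instead of class I for noun class.
(C) tsarichikhkhikhcha is wrong: it uses definite instead of indefinite for definiteness.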